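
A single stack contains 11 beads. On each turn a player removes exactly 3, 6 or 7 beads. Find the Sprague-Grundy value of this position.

0

Compute g(0), g(1), … for moves {3, 6, 7}:
k:     0  1  2  3  4  5  6  7  8  9 10 11
g(k):  0  0  0  1  1  1  2  2  2  3  0  0
So g(11) = 0.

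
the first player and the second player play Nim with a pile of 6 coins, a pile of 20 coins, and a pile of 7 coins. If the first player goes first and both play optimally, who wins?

Bitwise XOR of the heap sizes:
  00110  (6)
  10100  (20)
  00111  (7)
  -----
  10101  (21)
The nim-sum is 21 ≠ 0, so this is an N-position: the player to move can win; the first player has a winning move.

the first player wins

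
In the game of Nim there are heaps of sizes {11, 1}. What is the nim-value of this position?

Bitwise XOR of the heap sizes:
  1011  (11)
  0001  (1)
  ----
  1010  (10)

10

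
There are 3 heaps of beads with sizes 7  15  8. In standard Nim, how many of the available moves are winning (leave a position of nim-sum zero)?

In binary:
  0111  (7)
  1111  (15)
  1000  (8)
  ----
  0000  (0)
The nim-sum is already 0, so every move leaves a nonzero nim-sum — there are no winning moves.

0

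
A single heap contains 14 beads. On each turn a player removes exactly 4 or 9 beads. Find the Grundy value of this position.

0

Grundy values for subtraction set {4, 9}:
k:     0  1  2  3  4  5  6  7  8  9 10 11 12 13 14
g(k):  0  0  0  0  1  1  1  1  0  2  2  2  1  0  0
So g(14) = 0.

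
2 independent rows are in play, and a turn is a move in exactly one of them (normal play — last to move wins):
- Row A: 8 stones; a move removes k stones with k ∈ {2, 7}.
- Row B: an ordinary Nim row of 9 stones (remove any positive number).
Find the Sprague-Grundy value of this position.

11

Build the Grundy sequence for row A with g(k) = mex{g(k−s) : s ∈ {2, 7}, s ≤ k}:
g(0) = mex{} = 0
g(1) = mex{} = 0
g(2) = mex{0} = 1
g(3) = mex{0} = 1
g(4) = mex{1} = 0
g(5) = mex{1} = 0
g(6) = mex{0} = 1
g(7) = mex{0} = 1
g(8) = mex{0,1} = 2
So g(8) = 2.
Row B is a plain Nim row of size 9, so its Grundy value is 9.
By the Sprague-Grundy theorem, the Grundy value of a sum of independent games is the XOR of the component values.
Combined value = 2 XOR 9 = 11.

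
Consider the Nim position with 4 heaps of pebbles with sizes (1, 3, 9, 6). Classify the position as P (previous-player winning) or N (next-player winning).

In binary:
  0001  (1)
  0011  (3)
  1001  (9)
  0110  (6)
  ----
  1101  (13)
The nim-sum is 13 ≠ 0, so this is an N-position: the player to move can win.

N-position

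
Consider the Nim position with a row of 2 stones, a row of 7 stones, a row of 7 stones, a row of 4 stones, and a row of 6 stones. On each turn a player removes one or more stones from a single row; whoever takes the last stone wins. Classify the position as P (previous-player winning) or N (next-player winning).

P-position

In binary:
  010  (2)
  111  (7)
  111  (7)
  100  (4)
  110  (6)
  ---
  000  (0)
The nim-sum is 0, so this is a P-position: the player to move is in a losing position under optimal play.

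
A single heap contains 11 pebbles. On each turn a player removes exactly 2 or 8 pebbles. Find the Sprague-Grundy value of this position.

0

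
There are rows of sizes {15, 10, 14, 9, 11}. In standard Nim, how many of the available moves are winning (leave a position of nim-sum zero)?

5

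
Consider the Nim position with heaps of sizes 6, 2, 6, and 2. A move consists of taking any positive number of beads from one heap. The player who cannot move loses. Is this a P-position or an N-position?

Compute the nim-sum pairwise:
6 ^ 2 = 4
4 ^ 6 = 2
2 ^ 2 = 0
The nim-sum is 0, so this is a P-position: the player to move is in a losing position under optimal play.

P-position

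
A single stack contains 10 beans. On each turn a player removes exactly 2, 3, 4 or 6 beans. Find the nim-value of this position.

1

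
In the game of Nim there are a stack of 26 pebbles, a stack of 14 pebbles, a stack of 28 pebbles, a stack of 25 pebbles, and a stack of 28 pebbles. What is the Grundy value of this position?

Compute the nim-sum pairwise:
26 ⊕ 14 = 20
20 ⊕ 28 = 8
8 ⊕ 25 = 17
17 ⊕ 28 = 13

13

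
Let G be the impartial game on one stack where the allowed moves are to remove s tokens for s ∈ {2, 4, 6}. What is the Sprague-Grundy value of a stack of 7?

3

Compute g(0), g(1), … for moves {2, 4, 6}:
g(0) = mex{} = 0
g(1) = mex{} = 0
g(2) = mex{0} = 1
g(3) = mex{0} = 1
g(4) = mex{0,1} = 2
g(5) = mex{0,1} = 2
g(6) = mex{0,1,2} = 3
g(7) = mex{0,1,2} = 3
So g(7) = 3.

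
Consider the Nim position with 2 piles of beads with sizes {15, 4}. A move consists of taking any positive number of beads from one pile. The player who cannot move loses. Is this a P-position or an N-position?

N-position

Nim-sum: 15 XOR 4 = 11.
The nim-sum is 11 ≠ 0, so this is an N-position: the player to move can win.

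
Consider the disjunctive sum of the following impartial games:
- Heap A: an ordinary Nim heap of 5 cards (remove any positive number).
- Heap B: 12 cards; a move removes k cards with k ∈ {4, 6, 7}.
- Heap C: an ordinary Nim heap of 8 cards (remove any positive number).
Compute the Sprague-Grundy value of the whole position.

Heap A is a plain Nim heap of size 5, so its Grundy value is 5.
Grundy values for heap B (subtraction set {4, 6, 7}):
g(0) = mex{} = 0
g(1) = mex{} = 0
g(2) = mex{} = 0
g(3) = mex{} = 0
g(4) = mex{0} = 1
g(5) = mex{0} = 1
g(6) = mex{0} = 1
g(7) = mex{0} = 1
g(8) = mex{0,1} = 2
g(9) = mex{0,1} = 2
g(10) = mex{0,1} = 2
g(11) = mex{1} = 0
g(12) = mex{1,2} = 0
So g(12) = 0.
Heap C is a plain Nim heap of size 8, so its Grundy value is 8.
The value of a disjunctive sum is the nim-sum of the parts.
Combined value = 5 XOR 0 XOR 8 = 13.

13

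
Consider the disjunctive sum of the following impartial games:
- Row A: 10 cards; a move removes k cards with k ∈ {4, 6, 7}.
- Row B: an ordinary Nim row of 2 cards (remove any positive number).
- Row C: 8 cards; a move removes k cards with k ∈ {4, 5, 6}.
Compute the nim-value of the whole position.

Grundy values for row A (subtraction set {4, 6, 7}):
g(0) = mex{} = 0
g(1) = mex{} = 0
g(2) = mex{} = 0
g(3) = mex{} = 0
g(4) = mex{0} = 1
g(5) = mex{0} = 1
g(6) = mex{0} = 1
g(7) = mex{0} = 1
g(8) = mex{0,1} = 2
g(9) = mex{0,1} = 2
g(10) = mex{0,1} = 2
So g(10) = 2.
Row B is a plain Nim row of size 2, so its Grundy value is 2.
Grundy values for row C (subtraction set {4, 5, 6}):
g(0) = mex{} = 0
g(1) = mex{} = 0
g(2) = mex{} = 0
g(3) = mex{} = 0
g(4) = mex{0} = 1
g(5) = mex{0} = 1
g(6) = mex{0} = 1
g(7) = mex{0} = 1
g(8) = mex{0,1} = 2
So g(8) = 2.
The value of a disjunctive sum is the nim-sum of the parts.
Combined value = 2 ⊕ 2 ⊕ 2 = 2.

2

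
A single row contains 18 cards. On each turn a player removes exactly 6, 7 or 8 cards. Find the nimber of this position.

0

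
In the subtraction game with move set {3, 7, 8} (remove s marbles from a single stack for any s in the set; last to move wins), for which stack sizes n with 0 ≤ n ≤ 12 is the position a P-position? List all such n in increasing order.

0, 1, 2, 6, 11, 12

Build the Grundy sequence with g(k) = mex{g(k−s) : s ∈ {3, 7, 8}, s ≤ k}:
k:     0  1  2  3  4  5  6  7  8  9 10 11 12
g(k):  0  0  0  1  1  1  0  2  2  1  3  0  0
The P-positions (g = 0) in 0..12 are 0, 1, 2, 6, 11, 12.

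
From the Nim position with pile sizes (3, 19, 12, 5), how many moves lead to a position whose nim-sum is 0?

1

Nim-sum: 3 ⊕ 19 ⊕ 12 ⊕ 5 = 25.
The overall nim-sum is X = 25. A pile of size p has a winning move iff p XOR X < p (reduce it to p XOR X).
  3: 3 XOR 25 = 26 ≥ 3 — no move.
  19: 19 XOR 25 = 10 < 19 — winning move (to 10).
  12: 12 XOR 25 = 21 ≥ 12 — no move.
  5: 5 XOR 25 = 28 ≥ 5 — no move.
That gives 1 winning move.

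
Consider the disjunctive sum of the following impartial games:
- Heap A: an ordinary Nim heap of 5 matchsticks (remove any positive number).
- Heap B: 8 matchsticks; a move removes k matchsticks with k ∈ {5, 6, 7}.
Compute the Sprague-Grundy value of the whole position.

Heap A is a plain Nim heap of size 5, so its Grundy value is 5.
Grundy values for heap B (subtraction set {5, 6, 7}):
k:     0  1  2  3  4  5  6  7  8
g(k):  0  0  0  0  0  1  1  1  1
So g(8) = 1.
By the Sprague-Grundy theorem, the Grundy value of a sum of independent games is the XOR of the component values.
Combined value = 5 ⊕ 1 = 4.

4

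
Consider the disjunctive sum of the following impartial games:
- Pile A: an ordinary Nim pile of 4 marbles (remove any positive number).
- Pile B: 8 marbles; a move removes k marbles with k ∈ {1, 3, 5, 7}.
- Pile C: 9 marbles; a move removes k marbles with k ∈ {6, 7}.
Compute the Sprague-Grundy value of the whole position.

Pile A is a plain Nim pile of size 4, so its Grundy value is 4.
Build the Grundy sequence for pile B with g(k) = mex{g(k−s) : s ∈ {1, 3, 5, 7}, s ≤ k}:
g(0) = mex{} = 0
g(1) = mex{0} = 1
g(2) = mex{1} = 0
g(3) = mex{0} = 1
g(4) = mex{1} = 0
g(5) = mex{0} = 1
g(6) = mex{1} = 0
g(7) = mex{0} = 1
g(8) = mex{1} = 0
So g(8) = 0.
Build the Grundy sequence for pile C with g(k) = mex{g(k−s) : s ∈ {6, 7}, s ≤ k}:
k:     0  1  2  3  4  5  6  7  8  9
g(k):  0  0  0  0  0  0  1  1  1  1
So g(9) = 1.
By the Sprague-Grundy theorem, the Grundy value of a sum of independent games is the XOR of the component values.
Combined value = 4 ⊕ 0 ⊕ 1 = 5.

5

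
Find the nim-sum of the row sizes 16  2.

18

Compute the nim-sum pairwise:
16 ⊕ 2 = 18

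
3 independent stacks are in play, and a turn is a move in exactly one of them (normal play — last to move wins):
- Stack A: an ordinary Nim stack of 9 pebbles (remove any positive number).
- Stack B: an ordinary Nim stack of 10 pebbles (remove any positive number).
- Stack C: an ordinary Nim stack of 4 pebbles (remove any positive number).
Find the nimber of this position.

Stack A is a plain Nim stack of size 9, so its Grundy value is 9.
Stack B is a plain Nim stack of size 10, so its Grundy value is 10.
Stack C is a plain Nim stack of size 4, so its Grundy value is 4.
By the Sprague-Grundy theorem, the Grundy value of a sum of independent games is the XOR of the component values.
Combined value = 9 ⊕ 10 ⊕ 4 = 7.

7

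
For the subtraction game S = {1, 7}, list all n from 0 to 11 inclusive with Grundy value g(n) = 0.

0, 2, 4, 6, 8, 10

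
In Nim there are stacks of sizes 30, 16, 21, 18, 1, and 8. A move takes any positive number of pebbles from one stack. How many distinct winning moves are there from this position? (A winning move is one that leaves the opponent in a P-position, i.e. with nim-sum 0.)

0

Compute the nim-sum pairwise:
30 XOR 16 = 14
14 XOR 21 = 27
27 XOR 18 = 9
9 XOR 1 = 8
8 XOR 8 = 0
The nim-sum is already 0, so every move leaves a nonzero nim-sum — there are no winning moves.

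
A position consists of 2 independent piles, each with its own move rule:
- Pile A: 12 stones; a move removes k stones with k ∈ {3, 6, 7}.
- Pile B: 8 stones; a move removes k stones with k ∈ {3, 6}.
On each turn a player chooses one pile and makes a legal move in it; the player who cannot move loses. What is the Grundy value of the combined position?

Grundy values for pile A (subtraction set {3, 6, 7}):
g(0) = mex{} = 0
g(1) = mex{} = 0
g(2) = mex{} = 0
g(3) = mex{0} = 1
g(4) = mex{0} = 1
g(5) = mex{0} = 1
g(6) = mex{0,1} = 2
g(7) = mex{0,1} = 2
g(8) = mex{0,1} = 2
g(9) = mex{0,1,2} = 3
g(10) = mex{1,2} = 0
g(11) = mex{1,2} = 0
g(12) = mex{1,2,3} = 0
So g(12) = 0.
Grundy values for pile B (subtraction set {3, 6}):
k:     0  1  2  3  4  5  6  7  8
g(k):  0  0  0  1  1  1  2  2  2
So g(8) = 2.
By the Sprague-Grundy theorem, the Grundy value of a sum of independent games is the XOR of the component values.
Combined value = 0 XOR 2 = 2.

2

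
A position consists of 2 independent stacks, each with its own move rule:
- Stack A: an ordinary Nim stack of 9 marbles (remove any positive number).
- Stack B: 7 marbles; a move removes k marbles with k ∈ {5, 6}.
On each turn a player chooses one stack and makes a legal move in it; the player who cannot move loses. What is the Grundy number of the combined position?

8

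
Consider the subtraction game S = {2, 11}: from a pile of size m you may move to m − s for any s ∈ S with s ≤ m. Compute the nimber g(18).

0

Build the Grundy sequence with g(k) = mex{g(k−s) : s ∈ {2, 11}, s ≤ k}:
k:     0  1  2  3  4  5  6  7  8  9 10 11 12 13 14 15 16 17 18
g(k):  0  0  1  1  0  0  1  1  0  0  1  1  2  0  0  1  1  0  0
So g(18) = 0.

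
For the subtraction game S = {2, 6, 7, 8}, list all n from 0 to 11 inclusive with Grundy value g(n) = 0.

Build the Grundy sequence with g(k) = mex{g(k−s) : s ∈ {2, 6, 7, 8}, s ≤ k}:
g(0) = mex{} = 0
g(1) = mex{} = 0
g(2) = mex{0} = 1
g(3) = mex{0} = 1
g(4) = mex{1} = 0
g(5) = mex{1} = 0
g(6) = mex{0} = 1
g(7) = mex{0} = 1
g(8) = mex{0,1} = 2
g(9) = mex{0,1} = 2
g(10) = mex{0,1,2} = 3
g(11) = mex{0,1,2} = 3
The P-positions (g = 0) in 0..11 are 0, 1, 4, 5.

0, 1, 4, 5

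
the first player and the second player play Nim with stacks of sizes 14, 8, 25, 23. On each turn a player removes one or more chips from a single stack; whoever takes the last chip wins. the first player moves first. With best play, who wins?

Compute the nim-sum pairwise:
14 ⊕ 8 = 6
6 ⊕ 25 = 31
31 ⊕ 23 = 8
The nim-sum is 8 ≠ 0, so this is an N-position: the player to move can win; the first player has a winning move.

the first player wins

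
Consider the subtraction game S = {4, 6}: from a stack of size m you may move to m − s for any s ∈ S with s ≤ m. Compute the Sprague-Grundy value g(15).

Grundy values for subtraction set {4, 6}:
k:     0  1  2  3  4  5  6  7  8  9 10 11 12 13 14 15
g(k):  0  0  0  0  1  1  1  1  2  2  0  0  0  0  1  1
So g(15) = 1.

1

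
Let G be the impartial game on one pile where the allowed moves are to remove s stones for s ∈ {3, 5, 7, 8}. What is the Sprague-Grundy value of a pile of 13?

Compute g(0), g(1), … for moves {3, 5, 7, 8}:
k:     0  1  2  3  4  5  6  7  8  9 10 11 12 13
g(k):  0  0  0  1  1  1  2  2  2  3  3  0  0  0
So g(13) = 0.

0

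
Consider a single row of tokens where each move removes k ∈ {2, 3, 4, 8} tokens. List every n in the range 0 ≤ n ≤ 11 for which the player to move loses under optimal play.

0, 1, 6, 7

Grundy values for subtraction set {2, 3, 4, 8}:
g(0) = mex{} = 0
g(1) = mex{} = 0
g(2) = mex{0} = 1
g(3) = mex{0} = 1
g(4) = mex{0,1} = 2
g(5) = mex{0,1} = 2
g(6) = mex{1,2} = 0
g(7) = mex{1,2} = 0
g(8) = mex{0,2} = 1
g(9) = mex{0,2} = 1
g(10) = mex{0,1} = 2
g(11) = mex{0,1} = 2
The P-positions (g = 0) in 0..11 are 0, 1, 6, 7.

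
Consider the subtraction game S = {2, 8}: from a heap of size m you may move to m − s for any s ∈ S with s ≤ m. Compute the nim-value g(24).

Compute g(0), g(1), … for moves {2, 8}:
k:     0  1  2  3  4  5  6  7  8  9 10 11 12 13 14 15 16 17 18 19 20 21 22 23 24
g(k):  0  0  1  1  0  0  1  1  2  2  0  0  1  1  0  0  1  1  2  2  0  0  1  1  0
So g(24) = 0.

0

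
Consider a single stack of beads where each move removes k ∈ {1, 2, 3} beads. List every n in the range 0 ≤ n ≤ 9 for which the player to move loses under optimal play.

Build the Grundy sequence with g(k) = mex{g(k−s) : s ∈ {1, 2, 3}, s ≤ k}:
g(0) = mex{} = 0
g(1) = mex{0} = 1
g(2) = mex{0,1} = 2
g(3) = mex{0,1,2} = 3
g(4) = mex{1,2,3} = 0
g(5) = mex{0,2,3} = 1
g(6) = mex{0,1,3} = 2
g(7) = mex{0,1,2} = 3
g(8) = mex{1,2,3} = 0
g(9) = mex{0,2,3} = 1
The P-positions (g = 0) in 0..9 are 0, 4, 8.

0, 4, 8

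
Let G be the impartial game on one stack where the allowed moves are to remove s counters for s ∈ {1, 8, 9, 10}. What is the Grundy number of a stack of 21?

0

Build the Grundy sequence with g(k) = mex{g(k−s) : s ∈ {1, 8, 9, 10}, s ≤ k}:
k:     0  1  2  3  4  5  6  7  8  9 10 11 12 13 14 15 16 17 18 19 20 21
g(k):  0  1  0  1  0  1  0  1  2  3  2  3  2  3  2  3  4  0  1  0  1  0
So g(21) = 0.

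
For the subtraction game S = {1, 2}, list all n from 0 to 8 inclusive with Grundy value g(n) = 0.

0, 3, 6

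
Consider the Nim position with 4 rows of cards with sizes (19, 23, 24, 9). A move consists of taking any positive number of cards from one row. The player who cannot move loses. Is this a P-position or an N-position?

Nim-sum: 19 ⊕ 23 ⊕ 24 ⊕ 9 = 21.
The nim-sum is 21 ≠ 0, so this is an N-position: the player to move can win.

N-position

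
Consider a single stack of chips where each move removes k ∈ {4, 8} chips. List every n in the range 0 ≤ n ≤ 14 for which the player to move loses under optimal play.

0, 1, 2, 3, 12, 13, 14

Grundy values for subtraction set {4, 8}:
k:     0  1  2  3  4  5  6  7  8  9 10 11 12 13 14
g(k):  0  0  0  0  1  1  1  1  2  2  2  2  0  0  0
The P-positions (g = 0) in 0..14 are 0, 1, 2, 3, 12, 13, 14.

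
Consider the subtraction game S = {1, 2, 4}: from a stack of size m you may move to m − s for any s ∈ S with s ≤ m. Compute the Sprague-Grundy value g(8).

2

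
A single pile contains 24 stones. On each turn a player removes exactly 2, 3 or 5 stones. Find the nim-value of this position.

Grundy values for subtraction set {2, 3, 5}:
k:     0  1  2  3  4  5  6  7  8  9 10 11 12 13 14 15 16 17 18 19 20 21 22 23 24
g(k):  0  0  1  1  2  2  3  0  0  1  1  2  2  3  0  0  1  1  2  2  3  0  0  1  1
So g(24) = 1.

1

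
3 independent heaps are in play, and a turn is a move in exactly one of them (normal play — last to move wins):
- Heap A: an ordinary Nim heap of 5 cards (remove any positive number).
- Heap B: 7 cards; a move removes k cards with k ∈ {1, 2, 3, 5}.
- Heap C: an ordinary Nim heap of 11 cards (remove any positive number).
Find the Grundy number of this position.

13

Heap A is a plain Nim heap of size 5, so its Grundy value is 5.
Build the Grundy sequence for heap B with g(k) = mex{g(k−s) : s ∈ {1, 2, 3, 5}, s ≤ k}:
k:     0  1  2  3  4  5  6  7
g(k):  0  1  2  3  0  1  2  3
So g(7) = 3.
Heap C is a plain Nim heap of size 11, so its Grundy value is 11.
The value of a disjunctive sum is the nim-sum of the parts.
Combined value = 5 XOR 3 XOR 11 = 13.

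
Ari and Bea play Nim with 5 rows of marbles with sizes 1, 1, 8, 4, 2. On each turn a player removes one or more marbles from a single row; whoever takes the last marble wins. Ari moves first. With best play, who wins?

Ari wins

Compute the nim-sum pairwise:
1 ^ 1 = 0
0 ^ 8 = 8
8 ^ 4 = 12
12 ^ 2 = 14
The nim-sum is 14 ≠ 0, so this is an N-position: the player to move can win; Ari has a winning move.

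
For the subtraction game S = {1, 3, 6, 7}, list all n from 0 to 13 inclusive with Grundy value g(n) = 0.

0, 2, 4, 12

Compute g(0), g(1), … for moves {1, 3, 6, 7}:
k:     0  1  2  3  4  5  6  7  8  9 10 11 12 13
g(k):  0  1  0  1  0  1  2  3  2  3  2  3  0  1
The P-positions (g = 0) in 0..13 are 0, 2, 4, 12.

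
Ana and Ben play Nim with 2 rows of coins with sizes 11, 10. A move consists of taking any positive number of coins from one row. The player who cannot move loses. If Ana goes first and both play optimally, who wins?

Ana wins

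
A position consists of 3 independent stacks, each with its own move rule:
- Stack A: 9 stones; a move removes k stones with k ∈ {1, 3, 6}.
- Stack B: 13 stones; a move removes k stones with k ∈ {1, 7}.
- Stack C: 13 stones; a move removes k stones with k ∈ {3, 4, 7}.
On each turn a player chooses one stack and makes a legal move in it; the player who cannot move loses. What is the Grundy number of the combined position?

For stack A, compute g(0), g(1), … with moves {1, 3, 6}:
g(0) = mex{} = 0
g(1) = mex{0} = 1
g(2) = mex{1} = 0
g(3) = mex{0} = 1
g(4) = mex{1} = 0
g(5) = mex{0} = 1
g(6) = mex{0,1} = 2
g(7) = mex{0,1,2} = 3
g(8) = mex{0,1,3} = 2
g(9) = mex{1,2} = 0
So g(9) = 0.
For stack B, compute g(0), g(1), … with moves {1, 7}:
g(0) = mex{} = 0
g(1) = mex{0} = 1
g(2) = mex{1} = 0
g(3) = mex{0} = 1
g(4) = mex{1} = 0
g(5) = mex{0} = 1
g(6) = mex{1} = 0
g(7) = mex{0} = 1
g(8) = mex{1} = 0
g(9) = mex{0} = 1
g(10) = mex{1} = 0
g(11) = mex{0} = 1
g(12) = mex{1} = 0
g(13) = mex{0} = 1
So g(13) = 1.
For stack C, compute g(0), g(1), … with moves {3, 4, 7}:
k:     0  1  2  3  4  5  6  7  8  9 10 11 12 13
g(k):  0  0  0  1  1  1  2  2  2  3  0  0  0  1
So g(13) = 1.
By the Sprague-Grundy theorem, the Grundy value of a sum of independent games is the XOR of the component values.
Combined value = 0 XOR 1 XOR 1 = 0.

0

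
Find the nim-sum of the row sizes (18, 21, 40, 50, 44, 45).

Compute the nim-sum pairwise:
18 ⊕ 21 = 7
7 ⊕ 40 = 47
47 ⊕ 50 = 29
29 ⊕ 44 = 49
49 ⊕ 45 = 28

28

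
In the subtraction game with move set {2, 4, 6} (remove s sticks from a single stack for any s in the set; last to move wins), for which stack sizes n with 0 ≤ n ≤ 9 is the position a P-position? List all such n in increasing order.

0, 1, 8, 9

Compute g(0), g(1), … for moves {2, 4, 6}:
g(0) = mex{} = 0
g(1) = mex{} = 0
g(2) = mex{0} = 1
g(3) = mex{0} = 1
g(4) = mex{0,1} = 2
g(5) = mex{0,1} = 2
g(6) = mex{0,1,2} = 3
g(7) = mex{0,1,2} = 3
g(8) = mex{1,2,3} = 0
g(9) = mex{1,2,3} = 0
The P-positions (g = 0) in 0..9 are 0, 1, 8, 9.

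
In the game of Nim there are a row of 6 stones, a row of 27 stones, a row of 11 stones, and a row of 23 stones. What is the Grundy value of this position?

1

Nim-sum: 6 ^ 27 ^ 11 ^ 23 = 1.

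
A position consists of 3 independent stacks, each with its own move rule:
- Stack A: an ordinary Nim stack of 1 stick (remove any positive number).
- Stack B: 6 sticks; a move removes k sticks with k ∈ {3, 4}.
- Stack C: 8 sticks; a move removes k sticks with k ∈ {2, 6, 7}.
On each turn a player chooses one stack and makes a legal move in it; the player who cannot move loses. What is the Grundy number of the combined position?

Stack A is a plain Nim stack of size 1, so its Grundy value is 1.
Build the Grundy sequence for stack B with g(k) = mex{g(k−s) : s ∈ {3, 4}, s ≤ k}:
k:     0  1  2  3  4  5  6
g(k):  0  0  0  1  1  1  2
So g(6) = 2.
For stack C, compute g(0), g(1), … with moves {2, 6, 7}:
g(0) = mex{} = 0
g(1) = mex{} = 0
g(2) = mex{0} = 1
g(3) = mex{0} = 1
g(4) = mex{1} = 0
g(5) = mex{1} = 0
g(6) = mex{0} = 1
g(7) = mex{0} = 1
g(8) = mex{0,1} = 2
So g(8) = 2.
By the Sprague-Grundy theorem, the Grundy value of a sum of independent games is the XOR of the component values.
Combined value = 1 ⊕ 2 ⊕ 2 = 1.

1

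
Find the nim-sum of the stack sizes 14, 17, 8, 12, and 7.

Compute the nim-sum pairwise:
14 ⊕ 17 = 31
31 ⊕ 8 = 23
23 ⊕ 12 = 27
27 ⊕ 7 = 28

28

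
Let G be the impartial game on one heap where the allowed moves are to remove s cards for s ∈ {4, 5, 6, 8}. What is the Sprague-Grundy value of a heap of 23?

Compute g(0), g(1), … for moves {4, 5, 6, 8}:
k:     0  1  2  3  4  5  6  7  8  9 10 11 12 13 14 15 16 17 18 19 20 21 22 23
g(k):  0  0  0  0  1  1  1  1  2  2  2  2  0  0  0  0  1  1  1  1  2  2  2  2
So g(23) = 2.

2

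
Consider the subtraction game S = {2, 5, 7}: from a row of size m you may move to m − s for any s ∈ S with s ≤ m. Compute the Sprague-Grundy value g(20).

Grundy values for subtraction set {2, 5, 7}:
k:     0  1  2  3  4  5  6  7  8  9 10 11 12 13 14 15 16 17 18 19 20
g(k):  0  0  1  1  0  2  1  3  2  2  0  3  1  0  0  1  1  2  2  3  3
So g(20) = 3.

3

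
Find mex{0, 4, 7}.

0 is in the set but 1 is not, so the mex is 1.

1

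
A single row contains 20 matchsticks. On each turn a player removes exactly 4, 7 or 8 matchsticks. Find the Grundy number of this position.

2

Build the Grundy sequence with g(k) = mex{g(k−s) : s ∈ {4, 7, 8}, s ≤ k}:
k:     0  1  2  3  4  5  6  7  8  9 10 11 12 13 14 15 16 17 18 19 20
g(k):  0  0  0  0  1  1  1  1  2  2  2  2  0  0  0  0  1  1  1  1  2
So g(20) = 2.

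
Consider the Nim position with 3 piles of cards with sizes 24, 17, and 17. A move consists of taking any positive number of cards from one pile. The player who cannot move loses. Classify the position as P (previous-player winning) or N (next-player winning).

Compute the nim-sum pairwise:
24 ^ 17 = 9
9 ^ 17 = 24
The nim-sum is 24 ≠ 0, so this is an N-position: the player to move can win.

N-position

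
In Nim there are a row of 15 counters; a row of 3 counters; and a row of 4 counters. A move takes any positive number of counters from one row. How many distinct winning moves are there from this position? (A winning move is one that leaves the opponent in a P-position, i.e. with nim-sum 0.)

1

Compute the nim-sum pairwise:
15 ⊕ 3 = 12
12 ⊕ 4 = 8
The overall nim-sum is X = 8. A row of size p has a winning move iff p XOR X < p (reduce it to p XOR X).
  15: 15 XOR 8 = 7 < 15 — winning move (to 7).
  3: 3 XOR 8 = 11 ≥ 3 — no move.
  4: 4 XOR 8 = 12 ≥ 4 — no move.
That gives 1 winning move.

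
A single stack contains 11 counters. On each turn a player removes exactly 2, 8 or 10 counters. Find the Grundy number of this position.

3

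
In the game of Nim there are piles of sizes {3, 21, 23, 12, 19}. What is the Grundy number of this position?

30

Compute the nim-sum pairwise:
3 ⊕ 21 = 22
22 ⊕ 23 = 1
1 ⊕ 12 = 13
13 ⊕ 19 = 30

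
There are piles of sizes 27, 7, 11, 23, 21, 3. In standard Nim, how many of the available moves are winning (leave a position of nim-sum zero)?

Compute the nim-sum pairwise:
27 ^ 7 = 28
28 ^ 11 = 23
23 ^ 23 = 0
0 ^ 21 = 21
21 ^ 3 = 22
The overall nim-sum is X = 22. A pile of size p has a winning move iff p XOR X < p (reduce it to p XOR X).
  27: 27 XOR 22 = 13 < 27 — winning move (to 13).
  7: 7 XOR 22 = 17 ≥ 7 — no move.
  11: 11 XOR 22 = 29 ≥ 11 — no move.
  23: 23 XOR 22 = 1 < 23 — winning move (to 1).
  21: 21 XOR 22 = 3 < 21 — winning move (to 3).
  3: 3 XOR 22 = 21 ≥ 3 — no move.
That gives 3 winning moves.

3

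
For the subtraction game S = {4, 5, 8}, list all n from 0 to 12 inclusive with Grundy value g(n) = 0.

0, 1, 2, 3, 12

Compute g(0), g(1), … for moves {4, 5, 8}:
k:     0  1  2  3  4  5  6  7  8  9 10 11 12
g(k):  0  0  0  0  1  1  1  1  2  2  2  2  0
The P-positions (g = 0) in 0..12 are 0, 1, 2, 3, 12.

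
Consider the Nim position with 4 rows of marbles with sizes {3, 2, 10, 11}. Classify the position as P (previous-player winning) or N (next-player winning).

P-position

Compute the nim-sum pairwise:
3 XOR 2 = 1
1 XOR 10 = 11
11 XOR 11 = 0
The nim-sum is 0, so this is a P-position: the player to move is in a losing position under optimal play.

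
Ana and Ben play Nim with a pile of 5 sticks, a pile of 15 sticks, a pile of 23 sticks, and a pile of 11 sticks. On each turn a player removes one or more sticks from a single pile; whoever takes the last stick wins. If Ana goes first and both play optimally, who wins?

In binary:
  00101  (5)
  01111  (15)
  10111  (23)
  01011  (11)
  -----
  10110  (22)
The nim-sum is 22 ≠ 0, so this is an N-position: the player to move can win; Ana has a winning move.

Ana wins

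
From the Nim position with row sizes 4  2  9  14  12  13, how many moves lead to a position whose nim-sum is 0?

0

Compute the nim-sum pairwise:
4 ^ 2 = 6
6 ^ 9 = 15
15 ^ 14 = 1
1 ^ 12 = 13
13 ^ 13 = 0
The nim-sum is already 0, so every move leaves a nonzero nim-sum — there are no winning moves.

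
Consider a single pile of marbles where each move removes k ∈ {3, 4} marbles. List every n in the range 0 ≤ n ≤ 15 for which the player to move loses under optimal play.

0, 1, 2, 7, 8, 9, 14, 15

Build the Grundy sequence with g(k) = mex{g(k−s) : s ∈ {3, 4}, s ≤ k}:
k:     0  1  2  3  4  5  6  7  8  9 10 11 12 13 14 15
g(k):  0  0  0  1  1  1  2  0  0  0  1  1  1  2  0  0
The P-positions (g = 0) in 0..15 are 0, 1, 2, 7, 8, 9, 14, 15.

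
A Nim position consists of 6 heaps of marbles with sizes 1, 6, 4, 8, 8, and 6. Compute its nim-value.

Nim-sum: 1 ⊕ 6 ⊕ 4 ⊕ 8 ⊕ 8 ⊕ 6 = 5.

5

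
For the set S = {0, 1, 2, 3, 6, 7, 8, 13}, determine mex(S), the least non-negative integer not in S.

The values 0, 1, 2, 3 are all present; 4 is the first non-negative integer missing from the set.

4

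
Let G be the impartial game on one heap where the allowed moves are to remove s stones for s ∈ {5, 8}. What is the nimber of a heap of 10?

2

Build the Grundy sequence with g(k) = mex{g(k−s) : s ∈ {5, 8}, s ≤ k}:
k:     0  1  2  3  4  5  6  7  8  9 10
g(k):  0  0  0  0  0  1  1  1  1  1  2
So g(10) = 2.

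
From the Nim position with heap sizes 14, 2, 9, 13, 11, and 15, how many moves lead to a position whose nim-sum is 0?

5

In binary:
  1110  (14)
  0010  (2)
  1001  (9)
  1101  (13)
  1011  (11)
  1111  (15)
  ----
  1100  (12)
The overall nim-sum is X = 12. A heap of size p has a winning move iff p XOR X < p (reduce it to p XOR X).
  14: 14 XOR 12 = 2 < 14 — winning move (to 2).
  2: 2 XOR 12 = 14 ≥ 2 — no move.
  9: 9 XOR 12 = 5 < 9 — winning move (to 5).
  13: 13 XOR 12 = 1 < 13 — winning move (to 1).
  11: 11 XOR 12 = 7 < 11 — winning move (to 7).
  15: 15 XOR 12 = 3 < 15 — winning move (to 3).
That gives 5 winning moves.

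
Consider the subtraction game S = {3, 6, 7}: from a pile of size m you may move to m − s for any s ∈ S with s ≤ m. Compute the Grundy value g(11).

0

Grundy values for subtraction set {3, 6, 7}:
g(0) = mex{} = 0
g(1) = mex{} = 0
g(2) = mex{} = 0
g(3) = mex{0} = 1
g(4) = mex{0} = 1
g(5) = mex{0} = 1
g(6) = mex{0,1} = 2
g(7) = mex{0,1} = 2
g(8) = mex{0,1} = 2
g(9) = mex{0,1,2} = 3
g(10) = mex{1,2} = 0
g(11) = mex{1,2} = 0
So g(11) = 0.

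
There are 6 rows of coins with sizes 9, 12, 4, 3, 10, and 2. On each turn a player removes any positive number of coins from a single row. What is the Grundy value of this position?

10

Compute the nim-sum pairwise:
9 XOR 12 = 5
5 XOR 4 = 1
1 XOR 3 = 2
2 XOR 10 = 8
8 XOR 2 = 10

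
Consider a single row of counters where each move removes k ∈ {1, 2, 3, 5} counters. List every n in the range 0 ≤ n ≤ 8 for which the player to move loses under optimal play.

0, 4, 8

Compute g(0), g(1), … for moves {1, 2, 3, 5}:
k:     0  1  2  3  4  5  6  7  8
g(k):  0  1  2  3  0  1  2  3  0
The P-positions (g = 0) in 0..8 are 0, 4, 8.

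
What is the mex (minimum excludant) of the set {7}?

0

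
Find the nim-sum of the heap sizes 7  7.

0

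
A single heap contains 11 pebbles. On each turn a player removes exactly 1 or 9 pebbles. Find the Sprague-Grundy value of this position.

Compute g(0), g(1), … for moves {1, 9}:
g(0) = mex{} = 0
g(1) = mex{0} = 1
g(2) = mex{1} = 0
g(3) = mex{0} = 1
g(4) = mex{1} = 0
g(5) = mex{0} = 1
g(6) = mex{1} = 0
g(7) = mex{0} = 1
g(8) = mex{1} = 0
g(9) = mex{0} = 1
g(10) = mex{1} = 0
g(11) = mex{0} = 1
So g(11) = 1.

1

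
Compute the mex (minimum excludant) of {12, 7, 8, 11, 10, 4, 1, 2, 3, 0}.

5

The values 0, 1, 2, 3, 4 are all present; 5 is the first non-negative integer missing from the set.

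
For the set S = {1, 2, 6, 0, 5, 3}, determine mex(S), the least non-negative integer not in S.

4

The values 0, 1, 2, 3 are all present; 4 is the first non-negative integer missing from the set.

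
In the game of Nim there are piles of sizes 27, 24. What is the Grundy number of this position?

Compute the nim-sum pairwise:
27 ⊕ 24 = 3

3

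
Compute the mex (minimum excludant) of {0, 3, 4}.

1

0 is in the set but 1 is not, so the mex is 1.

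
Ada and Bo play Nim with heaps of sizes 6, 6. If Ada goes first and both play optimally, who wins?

Bo wins

Bitwise XOR of the heap sizes:
  110  (6)
  110  (6)
  ---
  000  (0)
The nim-sum is 0, so this is a P-position: the player to move is in a losing position under optimal play; Ada is about to move from it and so loses — Bo wins.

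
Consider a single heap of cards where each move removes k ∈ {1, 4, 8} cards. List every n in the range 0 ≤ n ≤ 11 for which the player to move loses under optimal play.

Grundy values for subtraction set {1, 4, 8}:
k:     0  1  2  3  4  5  6  7  8  9 10 11
g(k):  0  1  0  1  2  0  1  0  1  2  3  2
The P-positions (g = 0) in 0..11 are 0, 2, 5, 7.

0, 2, 5, 7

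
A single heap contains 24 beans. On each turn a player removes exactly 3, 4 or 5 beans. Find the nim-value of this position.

Compute g(0), g(1), … for moves {3, 4, 5}:
k:     0  1  2  3  4  5  6  7  8  9 10 11 12 13 14 15 16 17 18 19 20 21 22 23 24
g(k):  0  0  0  1  1  1  2  2  0  0  0  1  1  1  2  2  0  0  0  1  1  1  2  2  0
So g(24) = 0.

0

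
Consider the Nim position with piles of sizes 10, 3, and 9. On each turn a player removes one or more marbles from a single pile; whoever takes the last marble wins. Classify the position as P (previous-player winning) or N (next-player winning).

P-position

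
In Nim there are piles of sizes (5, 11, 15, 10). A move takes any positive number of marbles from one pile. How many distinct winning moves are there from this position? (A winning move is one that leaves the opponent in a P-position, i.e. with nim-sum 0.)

3

In binary:
  0101  (5)
  1011  (11)
  1111  (15)
  1010  (10)
  ----
  1011  (11)
The overall nim-sum is X = 11. A pile of size p has a winning move iff p XOR X < p (reduce it to p XOR X).
  5: 5 XOR 11 = 14 ≥ 5 — no move.
  11: 11 XOR 11 = 0 < 11 — winning move (to 0).
  15: 15 XOR 11 = 4 < 15 — winning move (to 4).
  10: 10 XOR 11 = 1 < 10 — winning move (to 1).
That gives 3 winning moves.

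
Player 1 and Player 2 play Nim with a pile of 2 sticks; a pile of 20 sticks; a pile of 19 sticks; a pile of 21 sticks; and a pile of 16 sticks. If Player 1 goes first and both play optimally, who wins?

Player 2 wins

Compute the nim-sum pairwise:
2 ^ 20 = 22
22 ^ 19 = 5
5 ^ 21 = 16
16 ^ 16 = 0
The nim-sum is 0, so this is a P-position: the player to move is in a losing position under optimal play; Player 1 is about to move from it and so loses — Player 2 wins.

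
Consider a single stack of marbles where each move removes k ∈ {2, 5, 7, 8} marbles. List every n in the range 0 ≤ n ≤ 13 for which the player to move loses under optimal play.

Grundy values for subtraction set {2, 5, 7, 8}:
k:     0  1  2  3  4  5  6  7  8  9 10 11 12 13
g(k):  0  0  1  1  0  2  1  3  2  2  0  3  1  0
The P-positions (g = 0) in 0..13 are 0, 1, 4, 10, 13.

0, 1, 4, 10, 13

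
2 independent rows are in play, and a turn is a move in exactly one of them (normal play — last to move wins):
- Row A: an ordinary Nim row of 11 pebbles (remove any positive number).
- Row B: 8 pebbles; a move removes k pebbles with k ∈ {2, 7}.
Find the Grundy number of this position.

Row A is a plain Nim row of size 11, so its Grundy value is 11.
For row B, compute g(0), g(1), … with moves {2, 7}:
k:     0  1  2  3  4  5  6  7  8
g(k):  0  0  1  1  0  0  1  1  2
So g(8) = 2.
By the Sprague-Grundy theorem, the Grundy value of a sum of independent games is the XOR of the component values.
Combined value = 11 XOR 2 = 9.

9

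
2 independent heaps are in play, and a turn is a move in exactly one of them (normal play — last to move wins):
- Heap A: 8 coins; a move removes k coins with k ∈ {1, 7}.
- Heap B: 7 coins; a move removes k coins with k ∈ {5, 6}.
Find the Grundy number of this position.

1

Build the Grundy sequence for heap A with g(k) = mex{g(k−s) : s ∈ {1, 7}, s ≤ k}:
k:     0  1  2  3  4  5  6  7  8
g(k):  0  1  0  1  0  1  0  1  0
So g(8) = 0.
For heap B, compute g(0), g(1), … with moves {5, 6}:
k:     0  1  2  3  4  5  6  7
g(k):  0  0  0  0  0  1  1  1
So g(7) = 1.
The value of a disjunctive sum is the nim-sum of the parts.
Combined value = 0 XOR 1 = 1.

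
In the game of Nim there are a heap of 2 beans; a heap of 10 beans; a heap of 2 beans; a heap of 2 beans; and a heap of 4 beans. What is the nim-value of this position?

12

Write each in binary and XOR column by column:
  0010  (2)
  1010  (10)
  0010  (2)
  0010  (2)
  0100  (4)
  ----
  1100  (12)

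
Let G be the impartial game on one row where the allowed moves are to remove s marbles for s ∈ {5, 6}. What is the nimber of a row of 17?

1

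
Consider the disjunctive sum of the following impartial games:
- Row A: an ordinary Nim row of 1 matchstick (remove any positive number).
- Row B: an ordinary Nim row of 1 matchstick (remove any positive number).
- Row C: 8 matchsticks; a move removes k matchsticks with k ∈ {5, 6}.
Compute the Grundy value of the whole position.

1

Row A is a plain Nim row of size 1, so its Grundy value is 1.
Row B is a plain Nim row of size 1, so its Grundy value is 1.
Build the Grundy sequence for row C with g(k) = mex{g(k−s) : s ∈ {5, 6}, s ≤ k}:
g(0) = mex{} = 0
g(1) = mex{} = 0
g(2) = mex{} = 0
g(3) = mex{} = 0
g(4) = mex{} = 0
g(5) = mex{0} = 1
g(6) = mex{0} = 1
g(7) = mex{0} = 1
g(8) = mex{0} = 1
So g(8) = 1.
The value of a disjunctive sum is the nim-sum of the parts.
Combined value = 1 ⊕ 1 ⊕ 1 = 1.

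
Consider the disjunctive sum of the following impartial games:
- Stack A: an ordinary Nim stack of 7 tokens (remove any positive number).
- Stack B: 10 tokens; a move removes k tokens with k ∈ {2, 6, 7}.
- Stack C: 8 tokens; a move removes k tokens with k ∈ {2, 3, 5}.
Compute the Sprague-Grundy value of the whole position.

4

Stack A is a plain Nim stack of size 7, so its Grundy value is 7.
For stack B, compute g(0), g(1), … with moves {2, 6, 7}:
k:     0  1  2  3  4  5  6  7  8  9 10
g(k):  0  0  1  1  0  0  1  1  2  0  3
So g(10) = 3.
For stack C, compute g(0), g(1), … with moves {2, 3, 5}:
k:     0  1  2  3  4  5  6  7  8
g(k):  0  0  1  1  2  2  3  0  0
So g(8) = 0.
The value of a disjunctive sum is the nim-sum of the parts.
Combined value = 7 XOR 3 XOR 0 = 4.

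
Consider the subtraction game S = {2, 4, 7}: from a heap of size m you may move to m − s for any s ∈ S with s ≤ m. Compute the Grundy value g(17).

1

Build the Grundy sequence with g(k) = mex{g(k−s) : s ∈ {2, 4, 7}, s ≤ k}:
k:     0  1  2  3  4  5  6  7  8  9 10 11 12 13 14 15 16 17
g(k):  0  0  1  1  2  2  0  3  1  0  2  1  0  2  1  0  2  1
So g(17) = 1.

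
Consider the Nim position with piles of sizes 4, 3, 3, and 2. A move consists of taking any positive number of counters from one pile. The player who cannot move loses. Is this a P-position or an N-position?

N-position

Bitwise XOR of the heap sizes:
  100  (4)
  011  (3)
  011  (3)
  010  (2)
  ---
  110  (6)
The nim-sum is 6 ≠ 0, so this is an N-position: the player to move can win.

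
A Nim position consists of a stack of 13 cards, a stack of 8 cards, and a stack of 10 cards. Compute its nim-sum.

Compute the nim-sum pairwise:
13 ⊕ 8 = 5
5 ⊕ 10 = 15

15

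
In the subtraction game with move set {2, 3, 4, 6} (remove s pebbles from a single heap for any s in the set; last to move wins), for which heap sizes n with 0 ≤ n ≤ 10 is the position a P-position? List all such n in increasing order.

Compute g(0), g(1), … for moves {2, 3, 4, 6}:
g(0) = mex{} = 0
g(1) = mex{} = 0
g(2) = mex{0} = 1
g(3) = mex{0} = 1
g(4) = mex{0,1} = 2
g(5) = mex{0,1} = 2
g(6) = mex{0,1,2} = 3
g(7) = mex{0,1,2} = 3
g(8) = mex{1,2,3} = 0
g(9) = mex{1,2,3} = 0
g(10) = mex{0,2,3} = 1
The P-positions (g = 0) in 0..10 are 0, 1, 8, 9.

0, 1, 8, 9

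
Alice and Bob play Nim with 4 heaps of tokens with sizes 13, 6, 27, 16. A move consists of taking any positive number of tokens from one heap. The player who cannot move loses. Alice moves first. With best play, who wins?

Write each in binary and XOR column by column:
  01101  (13)
  00110  (6)
  11011  (27)
  10000  (16)
  -----
  00000  (0)
The nim-sum is 0, so this is a P-position: the player to move is in a losing position under optimal play; Alice is about to move from it and so loses — Bob wins.

Bob wins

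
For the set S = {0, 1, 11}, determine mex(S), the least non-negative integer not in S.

The values 0, 1 are all present; 2 is the first non-negative integer missing from the set.

2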